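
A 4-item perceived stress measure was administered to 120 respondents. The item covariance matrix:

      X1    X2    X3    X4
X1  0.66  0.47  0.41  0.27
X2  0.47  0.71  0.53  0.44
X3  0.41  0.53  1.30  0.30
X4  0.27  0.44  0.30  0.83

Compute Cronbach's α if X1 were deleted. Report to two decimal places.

Remaining items: X2, X3, X4 (k = 3).
ΣVar(i) = 0.71 + 1.30 + 0.83 = 2.84
total variance = 2.84 + 2 × 1.27 = 5.38
α (item deleted) = (3/2)·(1 − 2.84/5.38) = 0.71

Cronbach's α = 0.71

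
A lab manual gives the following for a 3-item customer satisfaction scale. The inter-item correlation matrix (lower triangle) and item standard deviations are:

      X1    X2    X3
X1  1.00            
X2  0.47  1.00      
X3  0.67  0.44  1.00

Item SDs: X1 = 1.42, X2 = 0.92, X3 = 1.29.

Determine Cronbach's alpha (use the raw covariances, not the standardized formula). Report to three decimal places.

Cronbach's alpha = 0.766

Σσ²ᵢ = 1.42² + 0.92² + 1.29² = 4.5269
Covariances σ_ij = r_ij · s_i · s_j:
  σ(X1,X2) = 0.47 × 1.42 × 0.92 = 0.6140
  σ(X1,X3) = 0.67 × 1.42 × 1.29 = 1.2273
  σ(X2,X3) = 0.44 × 0.92 × 1.29 = 0.5222
σ²_T = Σσ²ᵢ + 2·Σσ_ij = 4.5269 + 2 × 2.3635 = 9.2539
α = (3/2)·(1 − 4.5269/9.2539) = 0.766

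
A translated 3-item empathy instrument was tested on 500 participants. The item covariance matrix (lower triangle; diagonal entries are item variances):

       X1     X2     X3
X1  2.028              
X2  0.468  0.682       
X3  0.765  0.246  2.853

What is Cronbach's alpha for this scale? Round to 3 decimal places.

α = 0.521

Σσ²ᵢ = 2.028 + 0.682 + 2.853 = 5.563
Sum of the distinct covariances = 1.479
Var(T) = 5.563 + 2 × 1.479 = 8.521
α = (k/(k−1))·(1 − Σσ²ᵢ/Var(T)) = (3/2)·(1 − 5.563/8.521) = 0.521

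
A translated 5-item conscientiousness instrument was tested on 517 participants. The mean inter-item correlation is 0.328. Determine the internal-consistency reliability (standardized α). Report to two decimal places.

standardized α = 0.71

Standardized α = k·r̄ / (1 + (k−1)·r̄) = 5 × 0.328 / (1 + 4 × 0.328)
  = 1.6400 / 2.3120 = 0.71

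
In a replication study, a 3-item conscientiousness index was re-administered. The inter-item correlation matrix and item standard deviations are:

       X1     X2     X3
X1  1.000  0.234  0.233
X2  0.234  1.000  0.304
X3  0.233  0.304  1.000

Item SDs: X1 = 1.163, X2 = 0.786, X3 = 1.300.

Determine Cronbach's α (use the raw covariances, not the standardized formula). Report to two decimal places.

α = 0.49

Σσ²ᵢ = 1.163² + 0.786² + 1.300² = 3.6604
Covariances σ_ij = r_ij · s_i · s_j:
  σ(X1,X2) = 0.234 × 1.163 × 0.786 = 0.2139
  σ(X1,X3) = 0.233 × 1.163 × 1.300 = 0.3523
  σ(X2,X3) = 0.304 × 0.786 × 1.300 = 0.3106
σ²_T = Σσ²ᵢ + 2·Σσ_ij = 3.6604 + 2 × 0.8768 = 5.4140
α = (3/2)·(1 − 3.6604/5.4140) = 0.49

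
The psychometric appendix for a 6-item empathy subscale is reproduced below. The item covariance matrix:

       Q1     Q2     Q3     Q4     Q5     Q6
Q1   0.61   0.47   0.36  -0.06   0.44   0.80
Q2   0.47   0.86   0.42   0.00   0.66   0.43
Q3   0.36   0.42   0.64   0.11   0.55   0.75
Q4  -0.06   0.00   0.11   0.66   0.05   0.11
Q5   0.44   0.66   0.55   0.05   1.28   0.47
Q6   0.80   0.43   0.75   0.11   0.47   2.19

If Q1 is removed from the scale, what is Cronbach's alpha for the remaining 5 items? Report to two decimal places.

Cronbach's alpha = 0.70

Remaining items: Q2, Q3, Q4, Q5, Q6 (k = 5).
sum of item variances = 0.86 + 0.64 + 0.66 + 1.28 + 2.19 = 5.63
Var(T) = 5.63 + 2 × 3.55 = 12.73
α (item deleted) = (5/4)·(1 − 5.63/12.73) = 0.70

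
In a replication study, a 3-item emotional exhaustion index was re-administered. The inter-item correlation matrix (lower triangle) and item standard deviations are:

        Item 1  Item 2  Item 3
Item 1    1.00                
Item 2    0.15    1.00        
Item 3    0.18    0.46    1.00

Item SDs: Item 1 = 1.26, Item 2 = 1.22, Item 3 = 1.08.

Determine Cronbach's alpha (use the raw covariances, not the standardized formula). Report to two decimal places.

Cronbach's alpha = 0.51

Σσ²ᵢ = 1.26² + 1.22² + 1.08² = 4.2424
Covariances σ_ij = r_ij · s_i · s_j:
  σ(Item 1,Item 2) = 0.15 × 1.26 × 1.22 = 0.2306
  σ(Item 1,Item 3) = 0.18 × 1.26 × 1.08 = 0.2449
  σ(Item 2,Item 3) = 0.46 × 1.22 × 1.08 = 0.6061
σ²_T = Σσ²ᵢ + 2·Σσ_ij = 4.2424 + 2 × 1.0816 = 6.4056
α = (3/2)·(1 − 4.2424/6.4056) = 0.51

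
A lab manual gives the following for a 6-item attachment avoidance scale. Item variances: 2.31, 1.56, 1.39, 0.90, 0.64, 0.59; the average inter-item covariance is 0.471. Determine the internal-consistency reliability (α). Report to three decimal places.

sum of item variances = 2.31 + 1.56 + 1.39 + 0.90 + 0.64 + 0.59 = 7.39
Sum of the 15 distinct covariances = 15 × 0.471 = 7.065
σ²_total = sum of item variances + 2·Σcov = 7.39 + 2 × 7.065 = 21.520
α = (6/5)·(1 − 7.39/21.520) = 0.788

α = 0.788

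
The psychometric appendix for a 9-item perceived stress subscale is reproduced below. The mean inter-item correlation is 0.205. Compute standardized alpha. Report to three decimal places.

Standardized α = k·r̄ / (1 + (k−1)·r̄) = 9 × 0.205 / (1 + 8 × 0.205)
  = 1.8450 / 2.6400 = 0.699

standardized alpha = 0.699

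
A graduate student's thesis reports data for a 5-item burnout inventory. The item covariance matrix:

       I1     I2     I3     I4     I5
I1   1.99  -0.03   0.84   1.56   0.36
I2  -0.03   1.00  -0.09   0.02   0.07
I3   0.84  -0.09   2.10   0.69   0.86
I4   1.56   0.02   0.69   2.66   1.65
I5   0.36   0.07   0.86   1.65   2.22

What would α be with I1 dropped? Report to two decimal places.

α = 0.59

Remaining items: I2, I3, I4, I5 (k = 4).
ΣVar(i) = 1.00 + 2.10 + 2.66 + 2.22 = 7.98
Var(T) = 7.98 + 2 × 3.20 = 14.38
α (item deleted) = (4/3)·(1 − 7.98/14.38) = 0.59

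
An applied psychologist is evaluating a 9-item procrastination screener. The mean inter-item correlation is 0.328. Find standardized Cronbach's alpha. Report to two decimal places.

standardized Cronbach's alpha = 0.81

Standardized α = k·r̄ / (1 + (k−1)·r̄) = 9 × 0.328 / (1 + 8 × 0.328)
  = 2.9520 / 3.6240 = 0.81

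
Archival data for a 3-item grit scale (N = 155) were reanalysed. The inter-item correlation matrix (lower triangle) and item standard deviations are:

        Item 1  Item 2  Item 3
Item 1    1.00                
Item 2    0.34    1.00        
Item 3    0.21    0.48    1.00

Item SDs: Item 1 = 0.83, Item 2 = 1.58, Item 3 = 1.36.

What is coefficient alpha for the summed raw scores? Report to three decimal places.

Σσ²ᵢ = 0.83² + 1.58² + 1.36² = 5.0349
Covariances σ_ij = r_ij · s_i · s_j:
  σ(Item 1,Item 2) = 0.34 × 0.83 × 1.58 = 0.4459
  σ(Item 1,Item 3) = 0.21 × 0.83 × 1.36 = 0.2370
  σ(Item 2,Item 3) = 0.48 × 1.58 × 1.36 = 1.0314
σ²_T = Σσ²ᵢ + 2·Σσ_ij = 5.0349 + 2 × 1.7143 = 8.4635
α = (3/2)·(1 − 5.0349/8.4635) = 0.608

α = 0.608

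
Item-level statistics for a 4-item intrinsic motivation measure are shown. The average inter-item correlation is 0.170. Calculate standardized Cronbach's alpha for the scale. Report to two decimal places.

Standardized α = k·r̄ / (1 + (k−1)·r̄) = 4 × 0.170 / (1 + 3 × 0.170)
  = 0.6800 / 1.5100 = 0.45

standardized Cronbach's alpha = 0.45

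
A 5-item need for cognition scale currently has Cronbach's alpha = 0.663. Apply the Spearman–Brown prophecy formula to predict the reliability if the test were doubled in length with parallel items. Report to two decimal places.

predicted reliability = 0.80

Length factor m = 2
α' = m·α / (1 + (m−1)·α)
   = 2 × 0.663 / (1 + (2 − 1) × 0.663)
   = 1.3260 / 1.6630 = 0.80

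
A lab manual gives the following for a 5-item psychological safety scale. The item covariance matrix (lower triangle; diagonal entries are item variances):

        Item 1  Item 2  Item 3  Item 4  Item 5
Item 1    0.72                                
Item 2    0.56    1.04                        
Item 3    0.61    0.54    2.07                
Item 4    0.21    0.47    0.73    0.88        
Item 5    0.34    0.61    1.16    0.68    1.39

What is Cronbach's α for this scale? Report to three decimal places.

Σσ²ᵢ = 0.72 + 1.04 + 2.07 + 0.88 + 1.39 = 6.10
Sum of the distinct covariances = 5.91
Var(T) = 6.10 + 2 × 5.91 = 17.92
α = (k/(k−1))·(1 − Σσ²ᵢ/Var(T)) = (5/4)·(1 − 6.10/17.92) = 0.824

Cronbach's α = 0.824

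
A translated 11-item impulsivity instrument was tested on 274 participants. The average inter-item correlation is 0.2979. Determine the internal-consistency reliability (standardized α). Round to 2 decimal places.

Standardized α = k·r̄ / (1 + (k−1)·r̄) = 11 × 0.2979 / (1 + 10 × 0.2979)
  = 3.2769 / 3.9790 = 0.82

standardized α = 0.82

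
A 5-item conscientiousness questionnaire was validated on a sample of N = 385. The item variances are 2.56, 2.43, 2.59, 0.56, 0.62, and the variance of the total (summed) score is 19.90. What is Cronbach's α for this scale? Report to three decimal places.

sum of item variances = 2.56 + 2.43 + 2.59 + 0.56 + 0.62 = 8.76
α = (k/(k−1))·(1 − sum of item variances/Var(T)) = (5/4)·(1 − 8.76/19.90) = 0.700

Cronbach's α = 0.700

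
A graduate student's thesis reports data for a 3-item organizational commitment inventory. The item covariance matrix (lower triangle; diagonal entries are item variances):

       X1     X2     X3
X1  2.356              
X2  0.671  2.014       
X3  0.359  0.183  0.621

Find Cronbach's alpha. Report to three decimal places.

Cronbach's alpha = 0.491

ΣVar(i) = 2.356 + 2.014 + 0.621 = 4.991
Sum of the distinct covariances = 1.213
σ²_total = 4.991 + 2 × 1.213 = 7.417
α = (k/(k−1))·(1 − ΣVar(i)/σ²_total) = (3/2)·(1 − 4.991/7.417) = 0.491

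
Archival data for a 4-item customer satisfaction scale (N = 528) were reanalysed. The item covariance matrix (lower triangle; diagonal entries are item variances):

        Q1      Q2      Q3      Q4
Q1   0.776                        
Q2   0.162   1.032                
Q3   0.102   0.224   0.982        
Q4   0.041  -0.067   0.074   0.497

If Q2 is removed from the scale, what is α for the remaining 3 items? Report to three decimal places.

Remaining items: Q1, Q3, Q4 (k = 3).
ΣVar(i) = 0.776 + 0.982 + 0.497 = 2.255
Var(T) = 2.255 + 2 × 0.217 = 2.689
α (item deleted) = (3/2)·(1 − 2.255/2.689) = 0.242

α = 0.242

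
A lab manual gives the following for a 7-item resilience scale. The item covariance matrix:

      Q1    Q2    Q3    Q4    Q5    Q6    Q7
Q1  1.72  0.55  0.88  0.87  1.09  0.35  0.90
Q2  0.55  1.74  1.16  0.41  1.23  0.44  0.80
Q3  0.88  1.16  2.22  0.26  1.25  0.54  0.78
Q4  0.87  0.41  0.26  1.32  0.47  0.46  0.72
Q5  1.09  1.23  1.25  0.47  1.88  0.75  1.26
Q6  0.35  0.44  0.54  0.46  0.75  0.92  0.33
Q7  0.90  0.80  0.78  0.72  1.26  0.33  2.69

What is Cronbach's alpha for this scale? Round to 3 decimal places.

α = 0.832

ΣVar(i) = 1.72 + 1.74 + 2.22 + 1.32 + 1.88 + 0.92 + 2.69 = 12.49
Sum of the distinct covariances = 15.50
σ²_T = 12.49 + 2 × 15.50 = 43.49
α = (k/(k−1))·(1 − ΣVar(i)/σ²_T) = (7/6)·(1 − 12.49/43.49) = 0.832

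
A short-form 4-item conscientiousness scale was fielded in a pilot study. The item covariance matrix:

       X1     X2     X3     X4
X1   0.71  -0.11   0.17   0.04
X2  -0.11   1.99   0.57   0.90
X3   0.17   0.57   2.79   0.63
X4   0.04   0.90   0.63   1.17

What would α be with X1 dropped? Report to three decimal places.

α = 0.621

Remaining items: X2, X3, X4 (k = 3).
Σσᵢ² = 1.99 + 2.79 + 1.17 = 5.95
σ²_T = 5.95 + 2 × 2.10 = 10.15
α (item deleted) = (3/2)·(1 − 5.95/10.15) = 0.621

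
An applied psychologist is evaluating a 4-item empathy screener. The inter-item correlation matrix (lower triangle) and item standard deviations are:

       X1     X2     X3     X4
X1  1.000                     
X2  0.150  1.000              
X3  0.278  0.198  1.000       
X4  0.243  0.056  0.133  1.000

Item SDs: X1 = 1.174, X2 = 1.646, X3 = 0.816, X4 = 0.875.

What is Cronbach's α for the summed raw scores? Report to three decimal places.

Σσ²ᵢ = 1.174² + 1.646² + 0.816² + 0.875² = 5.5191
Covariances σ_ij = r_ij · s_i · s_j:
  σ(X1,X2) = 0.150 × 1.174 × 1.646 = 0.2899
  σ(X1,X3) = 0.278 × 1.174 × 0.816 = 0.2663
  σ(X1,X4) = 0.243 × 1.174 × 0.875 = 0.2496
  σ(X2,X3) = 0.198 × 1.646 × 0.816 = 0.2659
  σ(X2,X4) = 0.056 × 1.646 × 0.875 = 0.0807
  σ(X3,X4) = 0.133 × 0.816 × 0.875 = 0.0950
σ²_T = Σσ²ᵢ + 2·Σσ_ij = 5.5191 + 2 × 1.2474 = 8.0139
α = (4/3)·(1 − 5.5191/8.0139) = 0.415

Cronbach's α = 0.415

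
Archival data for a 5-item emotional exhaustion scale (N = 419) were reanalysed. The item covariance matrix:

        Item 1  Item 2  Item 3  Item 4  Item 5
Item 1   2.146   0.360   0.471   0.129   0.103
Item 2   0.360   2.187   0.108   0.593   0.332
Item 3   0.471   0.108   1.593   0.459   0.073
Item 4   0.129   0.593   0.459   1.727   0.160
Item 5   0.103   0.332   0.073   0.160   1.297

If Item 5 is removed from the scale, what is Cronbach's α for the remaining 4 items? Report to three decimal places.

Remaining items: Item 1, Item 2, Item 3, Item 4 (k = 4).
sum of item variances = 2.146 + 2.187 + 1.593 + 1.727 = 7.653
total variance = 7.653 + 2 × 2.120 = 11.893
α (item deleted) = (4/3)·(1 − 7.653/11.893) = 0.475

α = 0.475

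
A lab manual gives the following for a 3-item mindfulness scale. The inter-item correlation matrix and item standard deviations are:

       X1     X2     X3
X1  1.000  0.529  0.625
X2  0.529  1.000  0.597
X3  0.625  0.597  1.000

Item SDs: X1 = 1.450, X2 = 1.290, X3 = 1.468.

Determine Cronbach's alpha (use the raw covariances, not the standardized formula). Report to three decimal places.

Σσ²ᵢ = 1.450² + 1.290² + 1.468² = 5.9216
Covariances σ_ij = r_ij · s_i · s_j:
  σ(X1,X2) = 0.529 × 1.450 × 1.290 = 0.9895
  σ(X1,X3) = 0.625 × 1.450 × 1.468 = 1.3304
  σ(X2,X3) = 0.597 × 1.290 × 1.468 = 1.1306
σ²_T = Σσ²ᵢ + 2·Σσ_ij = 5.9216 + 2 × 3.4505 = 12.8226
α = (3/2)·(1 − 5.9216/12.8226) = 0.807

α = 0.807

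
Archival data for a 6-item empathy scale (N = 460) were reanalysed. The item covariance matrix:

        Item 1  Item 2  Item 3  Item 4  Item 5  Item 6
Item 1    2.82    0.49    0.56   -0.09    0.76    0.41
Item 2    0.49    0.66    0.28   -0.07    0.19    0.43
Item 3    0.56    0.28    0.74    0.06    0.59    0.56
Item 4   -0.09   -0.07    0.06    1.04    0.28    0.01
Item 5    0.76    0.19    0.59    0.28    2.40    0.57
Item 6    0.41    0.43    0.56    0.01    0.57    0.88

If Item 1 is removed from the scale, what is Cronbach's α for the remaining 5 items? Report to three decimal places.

Remaining items: Item 2, Item 3, Item 4, Item 5, Item 6 (k = 5).
ΣVar(i) = 0.66 + 0.74 + 1.04 + 2.40 + 0.88 = 5.72
total variance = 5.72 + 2 × 2.90 = 11.52
α (item deleted) = (5/4)·(1 − 5.72/11.52) = 0.629

Cronbach's α = 0.629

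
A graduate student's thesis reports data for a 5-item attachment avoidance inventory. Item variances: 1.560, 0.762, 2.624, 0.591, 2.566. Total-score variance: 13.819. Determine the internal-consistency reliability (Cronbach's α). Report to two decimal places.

Σσ²ᵢ = 1.560 + 0.762 + 2.624 + 0.591 + 2.566 = 8.103
α = (k/(k−1))·(1 − Σσ²ᵢ/total variance) = (5/4)·(1 − 8.103/13.819) = 0.52

Cronbach's α = 0.52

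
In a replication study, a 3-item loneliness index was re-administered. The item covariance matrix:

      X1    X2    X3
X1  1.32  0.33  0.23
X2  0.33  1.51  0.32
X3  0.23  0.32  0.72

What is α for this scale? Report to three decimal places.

α = 0.497

ΣVar(i) = 1.32 + 1.51 + 0.72 = 3.55
Sum of off-diagonal covariances = 0.88
σ²_T = 3.55 + 2 × 0.88 = 5.31
α = (k/(k−1))·(1 − ΣVar(i)/σ²_T) = (3/2)·(1 − 3.55/5.31) = 0.497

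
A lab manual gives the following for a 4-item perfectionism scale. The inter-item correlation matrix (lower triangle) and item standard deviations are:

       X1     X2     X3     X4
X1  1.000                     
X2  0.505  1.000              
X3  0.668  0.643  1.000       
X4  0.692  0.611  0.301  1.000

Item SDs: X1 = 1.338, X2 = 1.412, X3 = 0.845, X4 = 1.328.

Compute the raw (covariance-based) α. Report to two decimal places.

α = 0.83

Σσ²ᵢ = 1.338² + 1.412² + 0.845² + 1.328² = 6.2616
Covariances σ_ij = r_ij · s_i · s_j:
  σ(X1,X2) = 0.505 × 1.338 × 1.412 = 0.9541
  σ(X1,X3) = 0.668 × 1.338 × 0.845 = 0.7552
  σ(X1,X4) = 0.692 × 1.338 × 1.328 = 1.2296
  σ(X2,X3) = 0.643 × 1.412 × 0.845 = 0.7672
  σ(X2,X4) = 0.611 × 1.412 × 1.328 = 1.1457
  σ(X3,X4) = 0.301 × 0.845 × 1.328 = 0.3378
σ²_T = Σσ²ᵢ + 2·Σσ_ij = 6.2616 + 2 × 5.1896 = 16.6408
α = (4/3)·(1 − 6.2616/16.6408) = 0.83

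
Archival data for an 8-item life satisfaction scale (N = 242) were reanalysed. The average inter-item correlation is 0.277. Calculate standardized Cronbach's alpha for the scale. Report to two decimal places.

Standardized α = k·r̄ / (1 + (k−1)·r̄) = 8 × 0.277 / (1 + 7 × 0.277)
  = 2.2160 / 2.9390 = 0.75

standardized Cronbach's alpha = 0.75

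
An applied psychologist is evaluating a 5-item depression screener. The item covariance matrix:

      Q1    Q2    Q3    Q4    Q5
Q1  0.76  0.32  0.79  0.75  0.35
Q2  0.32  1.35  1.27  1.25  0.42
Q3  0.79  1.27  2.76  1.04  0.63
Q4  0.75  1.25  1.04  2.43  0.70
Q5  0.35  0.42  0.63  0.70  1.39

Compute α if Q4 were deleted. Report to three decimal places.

Remaining items: Q1, Q2, Q3, Q5 (k = 4).
Σσᵢ² = 0.76 + 1.35 + 2.76 + 1.39 = 6.26
total variance = 6.26 + 2 × 3.78 = 13.82
α (item deleted) = (4/3)·(1 − 6.26/13.82) = 0.729

α = 0.729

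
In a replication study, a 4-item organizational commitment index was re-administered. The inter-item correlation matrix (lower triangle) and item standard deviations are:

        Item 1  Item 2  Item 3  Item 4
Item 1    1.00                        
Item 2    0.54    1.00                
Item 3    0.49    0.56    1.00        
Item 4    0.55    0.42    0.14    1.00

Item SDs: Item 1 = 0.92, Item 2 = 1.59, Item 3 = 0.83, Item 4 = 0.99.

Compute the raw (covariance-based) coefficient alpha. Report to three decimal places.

Σσ²ᵢ = 0.92² + 1.59² + 0.83² + 0.99² = 5.0435
Covariances σ_ij = r_ij · s_i · s_j:
  σ(Item 1,Item 2) = 0.54 × 0.92 × 1.59 = 0.7899
  σ(Item 1,Item 3) = 0.49 × 0.92 × 0.83 = 0.3742
  σ(Item 1,Item 4) = 0.55 × 0.92 × 0.99 = 0.5009
  σ(Item 2,Item 3) = 0.56 × 1.59 × 0.83 = 0.7390
  σ(Item 2,Item 4) = 0.42 × 1.59 × 0.99 = 0.6611
  σ(Item 3,Item 4) = 0.14 × 0.83 × 0.99 = 0.1150
σ²_T = Σσ²ᵢ + 2·Σσ_ij = 5.0435 + 2 × 3.1801 = 11.4037
α = (4/3)·(1 − 5.0435/11.4037) = 0.744

coefficient alpha = 0.744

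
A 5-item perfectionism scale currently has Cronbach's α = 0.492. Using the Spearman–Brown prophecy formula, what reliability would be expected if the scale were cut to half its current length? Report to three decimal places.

predicted reliability = 0.326

Length factor m = 1/2
α' = m·α / (1 − (1−m)·α)
   = 1/2 × 0.492 / (1 − (1 − 1/2) × 0.492)
   = 0.2460 / 0.7540 = 0.326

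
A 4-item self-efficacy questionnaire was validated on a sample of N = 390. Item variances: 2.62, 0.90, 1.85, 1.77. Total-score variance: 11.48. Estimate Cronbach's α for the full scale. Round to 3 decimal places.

Cronbach's α = 0.504

Σσ²ᵢ = 2.62 + 0.90 + 1.85 + 1.77 = 7.14
α = (k/(k−1))·(1 − Σσ²ᵢ/σ²_T) = (4/3)·(1 − 7.14/11.48) = 0.504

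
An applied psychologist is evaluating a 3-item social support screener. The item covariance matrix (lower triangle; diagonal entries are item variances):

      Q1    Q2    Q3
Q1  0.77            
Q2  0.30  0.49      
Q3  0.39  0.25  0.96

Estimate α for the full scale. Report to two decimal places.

α = 0.69

sum of item variances = 0.77 + 0.49 + 0.96 = 2.22
Sum of the distinct covariances = 0.94
total variance = 2.22 + 2 × 0.94 = 4.10
α = (k/(k−1))·(1 − sum of item variances/total variance) = (3/2)·(1 − 2.22/4.10) = 0.69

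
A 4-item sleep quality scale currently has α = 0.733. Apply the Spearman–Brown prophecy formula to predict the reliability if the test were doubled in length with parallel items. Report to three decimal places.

Length factor m = 2
α' = m·α / (1 + (m−1)·α)
   = 2 × 0.733 / (1 + (2 − 1) × 0.733)
   = 1.4660 / 1.7330 = 0.846

predicted reliability = 0.846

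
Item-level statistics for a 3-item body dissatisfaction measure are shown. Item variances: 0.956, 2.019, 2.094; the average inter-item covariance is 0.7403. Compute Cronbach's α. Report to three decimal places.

sum of item variances = 0.956 + 2.019 + 2.094 = 5.069
Sum of the 3 distinct covariances = 3 × 0.7403 = 2.2209
σ²_T = sum of item variances + 2·Σcov = 5.069 + 2 × 2.2209 = 9.5108
α = (3/2)·(1 − 5.069/9.5108) = 0.701

Cronbach's α = 0.701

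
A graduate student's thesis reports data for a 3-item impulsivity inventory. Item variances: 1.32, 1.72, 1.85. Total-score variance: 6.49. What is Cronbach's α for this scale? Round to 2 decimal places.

Σσ²ᵢ = 1.32 + 1.72 + 1.85 = 4.89
α = (k/(k−1))·(1 − Σσ²ᵢ/Var(T)) = (3/2)·(1 − 4.89/6.49) = 0.37

α = 0.37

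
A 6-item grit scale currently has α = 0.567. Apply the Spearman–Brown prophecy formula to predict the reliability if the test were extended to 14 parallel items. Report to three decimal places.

Length factor m = 14/6 = 2.3333
α' = m·α / (1 + (m−1)·α)
   = 14/6 × 0.567 / (1 + (14/6 − 1) × 0.567)
   = 1.3230 / 1.7560 = 0.753

predicted reliability = 0.753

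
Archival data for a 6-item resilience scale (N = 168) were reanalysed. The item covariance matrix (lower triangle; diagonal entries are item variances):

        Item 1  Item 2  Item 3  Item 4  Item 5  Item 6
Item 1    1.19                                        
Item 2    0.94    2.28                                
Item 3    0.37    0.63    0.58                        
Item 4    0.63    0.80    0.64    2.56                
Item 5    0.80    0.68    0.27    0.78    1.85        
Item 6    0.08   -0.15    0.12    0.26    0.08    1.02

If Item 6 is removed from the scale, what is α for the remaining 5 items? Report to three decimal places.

α = 0.759

Remaining items: Item 1, Item 2, Item 3, Item 4, Item 5 (k = 5).
Σσᵢ² = 1.19 + 2.28 + 0.58 + 2.56 + 1.85 = 8.46
total variance = 8.46 + 2 × 6.54 = 21.54
α (item deleted) = (5/4)·(1 − 8.46/21.54) = 0.759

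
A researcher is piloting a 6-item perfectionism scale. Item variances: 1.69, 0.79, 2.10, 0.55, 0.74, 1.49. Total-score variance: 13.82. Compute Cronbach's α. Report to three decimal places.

α = 0.561

Σσ²ᵢ = 1.69 + 0.79 + 2.10 + 0.55 + 0.74 + 1.49 = 7.36
α = (k/(k−1))·(1 − Σσ²ᵢ/total variance) = (6/5)·(1 − 7.36/13.82) = 0.561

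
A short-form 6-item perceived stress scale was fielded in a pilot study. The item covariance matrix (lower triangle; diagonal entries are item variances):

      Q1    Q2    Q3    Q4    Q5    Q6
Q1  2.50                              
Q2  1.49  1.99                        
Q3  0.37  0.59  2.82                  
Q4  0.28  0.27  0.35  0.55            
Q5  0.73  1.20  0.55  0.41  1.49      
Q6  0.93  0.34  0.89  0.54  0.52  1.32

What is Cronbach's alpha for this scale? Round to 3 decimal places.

α = 0.767

Σσ²ᵢ = 2.50 + 1.99 + 2.82 + 0.55 + 1.49 + 1.32 = 10.67
Σ_{i<j} σ_ij = 9.46
σ²_T = 10.67 + 2 × 9.46 = 29.59
α = (k/(k−1))·(1 − Σσ²ᵢ/σ²_T) = (6/5)·(1 − 10.67/29.59) = 0.767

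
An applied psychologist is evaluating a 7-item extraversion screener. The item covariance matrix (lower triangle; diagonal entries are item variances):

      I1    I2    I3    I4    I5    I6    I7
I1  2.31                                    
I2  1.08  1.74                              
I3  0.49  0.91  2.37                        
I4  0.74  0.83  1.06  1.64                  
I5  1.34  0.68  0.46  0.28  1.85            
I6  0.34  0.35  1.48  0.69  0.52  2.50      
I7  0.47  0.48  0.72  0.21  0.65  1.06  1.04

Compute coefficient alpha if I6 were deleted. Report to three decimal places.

Remaining items: I1, I2, I3, I4, I5, I7 (k = 6).
Σσ²ᵢ = 2.31 + 1.74 + 2.37 + 1.64 + 1.85 + 1.04 = 10.95
Var(T) = 10.95 + 2 × 10.40 = 31.75
α (item deleted) = (6/5)·(1 − 10.95/31.75) = 0.786

coefficient alpha = 0.786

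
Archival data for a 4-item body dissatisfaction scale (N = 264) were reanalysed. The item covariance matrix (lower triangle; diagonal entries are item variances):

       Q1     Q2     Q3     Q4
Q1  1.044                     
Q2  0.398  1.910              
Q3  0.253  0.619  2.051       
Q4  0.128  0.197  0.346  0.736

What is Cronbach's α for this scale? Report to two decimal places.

α = 0.54

sum of item variances = 1.044 + 1.910 + 2.051 + 0.736 = 5.741
Sum of the distinct covariances = 1.941
Var(T) = 5.741 + 2 × 1.941 = 9.623
α = (k/(k−1))·(1 − sum of item variances/Var(T)) = (4/3)·(1 − 5.741/9.623) = 0.54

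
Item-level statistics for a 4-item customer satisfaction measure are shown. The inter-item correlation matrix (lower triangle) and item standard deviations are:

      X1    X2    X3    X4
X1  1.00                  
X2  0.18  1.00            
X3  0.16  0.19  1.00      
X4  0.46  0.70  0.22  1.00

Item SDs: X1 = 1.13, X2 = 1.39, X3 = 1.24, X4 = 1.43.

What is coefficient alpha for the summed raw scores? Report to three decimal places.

Σσ²ᵢ = 1.13² + 1.39² + 1.24² + 1.43² = 6.7915
Covariances σ_ij = r_ij · s_i · s_j:
  σ(X1,X2) = 0.18 × 1.13 × 1.39 = 0.2827
  σ(X1,X3) = 0.16 × 1.13 × 1.24 = 0.2242
  σ(X1,X4) = 0.46 × 1.13 × 1.43 = 0.7433
  σ(X2,X3) = 0.19 × 1.39 × 1.24 = 0.3275
  σ(X2,X4) = 0.70 × 1.39 × 1.43 = 1.3914
  σ(X3,X4) = 0.22 × 1.24 × 1.43 = 0.3901
σ²_T = Σσ²ᵢ + 2·Σσ_ij = 6.7915 + 2 × 3.3592 = 13.5099
α = (4/3)·(1 − 6.7915/13.5099) = 0.663

coefficient alpha = 0.663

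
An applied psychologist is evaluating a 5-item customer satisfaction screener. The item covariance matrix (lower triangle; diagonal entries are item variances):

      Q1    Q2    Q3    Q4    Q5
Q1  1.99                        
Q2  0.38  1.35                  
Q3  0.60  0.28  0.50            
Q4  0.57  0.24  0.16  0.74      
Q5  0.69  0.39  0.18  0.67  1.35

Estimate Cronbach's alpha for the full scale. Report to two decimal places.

ΣVar(i) = 1.99 + 1.35 + 0.50 + 0.74 + 1.35 = 5.93
Sum of the distinct covariances = 4.16
Var(T) = 5.93 + 2 × 4.16 = 14.25
α = (k/(k−1))·(1 − ΣVar(i)/Var(T)) = (5/4)·(1 − 5.93/14.25) = 0.73

Cronbach's alpha = 0.73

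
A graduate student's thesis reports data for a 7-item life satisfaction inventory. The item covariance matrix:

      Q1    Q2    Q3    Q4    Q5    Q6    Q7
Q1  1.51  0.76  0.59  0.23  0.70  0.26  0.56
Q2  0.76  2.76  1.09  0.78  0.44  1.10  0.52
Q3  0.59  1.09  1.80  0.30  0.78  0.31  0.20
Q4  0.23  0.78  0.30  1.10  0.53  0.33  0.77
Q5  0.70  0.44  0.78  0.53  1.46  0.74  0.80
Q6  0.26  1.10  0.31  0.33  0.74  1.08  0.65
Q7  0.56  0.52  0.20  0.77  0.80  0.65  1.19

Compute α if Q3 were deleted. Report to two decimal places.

Remaining items: Q1, Q2, Q4, Q5, Q6, Q7 (k = 6).
sum of item variances = 1.51 + 2.76 + 1.10 + 1.46 + 1.08 + 1.19 = 9.10
σ²_total = 9.10 + 2 × 9.17 = 27.44
α (item deleted) = (6/5)·(1 − 9.10/27.44) = 0.80

α = 0.80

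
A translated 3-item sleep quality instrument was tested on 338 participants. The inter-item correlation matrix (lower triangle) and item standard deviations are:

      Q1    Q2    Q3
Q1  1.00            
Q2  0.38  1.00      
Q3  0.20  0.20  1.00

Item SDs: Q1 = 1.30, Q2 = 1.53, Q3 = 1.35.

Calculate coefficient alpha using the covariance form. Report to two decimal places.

Σσ²ᵢ = 1.30² + 1.53² + 1.35² = 5.8534
Covariances σ_ij = r_ij · s_i · s_j:
  σ(Q1,Q2) = 0.38 × 1.30 × 1.53 = 0.7558
  σ(Q1,Q3) = 0.20 × 1.30 × 1.35 = 0.3510
  σ(Q2,Q3) = 0.20 × 1.53 × 1.35 = 0.4131
σ²_T = Σσ²ᵢ + 2·Σσ_ij = 5.8534 + 2 × 1.5199 = 8.8932
α = (3/2)·(1 − 5.8534/8.8932) = 0.51

coefficient alpha = 0.51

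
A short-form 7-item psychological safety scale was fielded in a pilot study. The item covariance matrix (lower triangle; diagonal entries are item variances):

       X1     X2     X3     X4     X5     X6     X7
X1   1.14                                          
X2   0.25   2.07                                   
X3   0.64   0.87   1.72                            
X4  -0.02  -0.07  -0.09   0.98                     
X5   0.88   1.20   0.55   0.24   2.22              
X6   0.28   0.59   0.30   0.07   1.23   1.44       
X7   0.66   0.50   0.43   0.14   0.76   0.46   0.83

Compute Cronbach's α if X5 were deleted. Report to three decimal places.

α = 0.661

Remaining items: X1, X2, X3, X4, X6, X7 (k = 6).
Σσ²ᵢ = 1.14 + 2.07 + 1.72 + 0.98 + 1.44 + 0.83 = 8.18
Var(T) = 8.18 + 2 × 5.01 = 18.20
α (item deleted) = (6/5)·(1 − 8.18/18.20) = 0.661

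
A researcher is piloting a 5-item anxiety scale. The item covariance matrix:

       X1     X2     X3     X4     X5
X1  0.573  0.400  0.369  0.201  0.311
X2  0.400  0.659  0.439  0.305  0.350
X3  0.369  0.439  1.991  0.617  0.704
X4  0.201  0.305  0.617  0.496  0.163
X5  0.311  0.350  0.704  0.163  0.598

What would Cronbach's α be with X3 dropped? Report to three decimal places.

Remaining items: X1, X2, X4, X5 (k = 4).
sum of item variances = 0.573 + 0.659 + 0.496 + 0.598 = 2.326
total variance = 2.326 + 2 × 1.730 = 5.786
α (item deleted) = (4/3)·(1 − 2.326/5.786) = 0.797

α = 0.797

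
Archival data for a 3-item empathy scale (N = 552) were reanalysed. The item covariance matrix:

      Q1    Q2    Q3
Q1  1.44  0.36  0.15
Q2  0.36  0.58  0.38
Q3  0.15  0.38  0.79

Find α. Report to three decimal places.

Σσ²ᵢ = 1.44 + 0.58 + 0.79 = 2.81
Sum of the distinct covariances = 0.89
total variance = 2.81 + 2 × 0.89 = 4.59
α = (k/(k−1))·(1 − Σσ²ᵢ/total variance) = (3/2)·(1 − 2.81/4.59) = 0.582

α = 0.582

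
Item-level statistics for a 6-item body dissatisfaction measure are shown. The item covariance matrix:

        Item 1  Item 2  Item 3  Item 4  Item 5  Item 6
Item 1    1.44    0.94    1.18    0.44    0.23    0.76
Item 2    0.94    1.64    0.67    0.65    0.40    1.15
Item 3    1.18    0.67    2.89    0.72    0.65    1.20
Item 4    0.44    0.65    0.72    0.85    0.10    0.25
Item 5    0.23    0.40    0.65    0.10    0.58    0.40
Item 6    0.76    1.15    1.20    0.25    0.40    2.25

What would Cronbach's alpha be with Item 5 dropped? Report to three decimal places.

Remaining items: Item 1, Item 2, Item 3, Item 4, Item 6 (k = 5).
sum of item variances = 1.44 + 1.64 + 2.89 + 0.85 + 2.25 = 9.07
total variance = 9.07 + 2 × 7.96 = 24.99
α (item deleted) = (5/4)·(1 − 9.07/24.99) = 0.796

Cronbach's alpha = 0.796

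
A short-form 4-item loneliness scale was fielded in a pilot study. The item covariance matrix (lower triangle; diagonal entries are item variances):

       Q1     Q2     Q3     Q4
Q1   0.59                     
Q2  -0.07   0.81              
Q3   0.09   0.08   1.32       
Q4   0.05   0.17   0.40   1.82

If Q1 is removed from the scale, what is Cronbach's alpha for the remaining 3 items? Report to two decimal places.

α = 0.37

Remaining items: Q2, Q3, Q4 (k = 3).
ΣVar(i) = 0.81 + 1.32 + 1.82 = 3.95
σ²_total = 3.95 + 2 × 0.65 = 5.25
α (item deleted) = (3/2)·(1 − 3.95/5.25) = 0.37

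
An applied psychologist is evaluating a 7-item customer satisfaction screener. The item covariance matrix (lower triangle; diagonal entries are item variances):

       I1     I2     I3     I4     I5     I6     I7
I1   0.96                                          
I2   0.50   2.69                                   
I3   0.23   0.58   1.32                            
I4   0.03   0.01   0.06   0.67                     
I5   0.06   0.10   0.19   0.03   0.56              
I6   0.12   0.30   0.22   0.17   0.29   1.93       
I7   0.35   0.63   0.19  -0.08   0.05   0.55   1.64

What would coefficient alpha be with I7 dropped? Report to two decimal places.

α = 0.50

Remaining items: I1, I2, I3, I4, I5, I6 (k = 6).
Σσᵢ² = 0.96 + 2.69 + 1.32 + 0.67 + 0.56 + 1.93 = 8.13
σ²_total = 8.13 + 2 × 2.89 = 13.91
α (item deleted) = (6/5)·(1 − 8.13/13.91) = 0.50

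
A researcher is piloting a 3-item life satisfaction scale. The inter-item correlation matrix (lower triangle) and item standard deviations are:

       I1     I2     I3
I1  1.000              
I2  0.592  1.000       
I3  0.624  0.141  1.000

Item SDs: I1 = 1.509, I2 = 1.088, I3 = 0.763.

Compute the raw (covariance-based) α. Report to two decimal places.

Σσ²ᵢ = 1.509² + 1.088² + 0.763² = 4.0430
Covariances σ_ij = r_ij · s_i · s_j:
  σ(I1,I2) = 0.592 × 1.509 × 1.088 = 0.9719
  σ(I1,I3) = 0.624 × 1.509 × 0.763 = 0.7185
  σ(I2,I3) = 0.141 × 1.088 × 0.763 = 0.1171
σ²_T = Σσ²ᵢ + 2·Σσ_ij = 4.0430 + 2 × 1.8075 = 7.6580
α = (3/2)·(1 − 4.0430/7.6580) = 0.71

α = 0.71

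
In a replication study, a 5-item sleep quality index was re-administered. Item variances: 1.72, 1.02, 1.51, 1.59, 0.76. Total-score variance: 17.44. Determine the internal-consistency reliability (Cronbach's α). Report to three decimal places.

sum of item variances = 1.72 + 1.02 + 1.51 + 1.59 + 0.76 = 6.60
α = (k/(k−1))·(1 − sum of item variances/σ²_T) = (5/4)·(1 − 6.60/17.44) = 0.777

Cronbach's α = 0.777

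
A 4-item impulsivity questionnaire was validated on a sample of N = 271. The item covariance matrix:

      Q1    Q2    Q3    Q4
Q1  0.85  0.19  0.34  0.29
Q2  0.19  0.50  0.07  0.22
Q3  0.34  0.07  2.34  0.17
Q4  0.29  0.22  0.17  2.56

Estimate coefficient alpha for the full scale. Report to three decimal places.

coefficient alpha = 0.387

ΣVar(i) = 0.85 + 0.50 + 2.34 + 2.56 = 6.25
Sum of off-diagonal covariances = 1.28
σ²_total = 6.25 + 2 × 1.28 = 8.81
α = (k/(k−1))·(1 − ΣVar(i)/σ²_total) = (4/3)·(1 − 6.25/8.81) = 0.387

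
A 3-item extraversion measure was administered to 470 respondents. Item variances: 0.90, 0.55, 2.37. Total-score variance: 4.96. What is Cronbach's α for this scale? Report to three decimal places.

sum of item variances = 0.90 + 0.55 + 2.37 = 3.82
α = (k/(k−1))·(1 − sum of item variances/σ²_total) = (3/2)·(1 − 3.82/4.96) = 0.345

Cronbach's α = 0.345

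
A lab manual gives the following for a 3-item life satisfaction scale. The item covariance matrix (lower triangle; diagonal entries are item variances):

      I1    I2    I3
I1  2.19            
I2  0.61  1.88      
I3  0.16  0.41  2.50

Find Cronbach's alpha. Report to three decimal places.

Cronbach's alpha = 0.396

ΣVar(i) = 2.19 + 1.88 + 2.50 = 6.57
Σ_{i<j} σ_ij = 1.18
σ²_total = 6.57 + 2 × 1.18 = 8.93
α = (k/(k−1))·(1 − ΣVar(i)/σ²_total) = (3/2)·(1 − 6.57/8.93) = 0.396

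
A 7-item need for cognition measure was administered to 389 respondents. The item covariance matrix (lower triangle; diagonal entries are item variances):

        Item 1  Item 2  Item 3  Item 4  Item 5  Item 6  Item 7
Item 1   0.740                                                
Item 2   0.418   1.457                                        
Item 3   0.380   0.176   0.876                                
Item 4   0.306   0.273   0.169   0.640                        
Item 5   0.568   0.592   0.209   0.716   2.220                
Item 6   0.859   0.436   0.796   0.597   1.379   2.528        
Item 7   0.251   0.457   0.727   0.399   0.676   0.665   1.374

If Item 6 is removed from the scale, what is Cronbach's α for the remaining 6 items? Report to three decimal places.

Remaining items: Item 1, Item 2, Item 3, Item 4, Item 5, Item 7 (k = 6).
Σσᵢ² = 0.740 + 1.457 + 0.876 + 0.640 + 2.220 + 1.374 = 7.307
σ²_T = 7.307 + 2 × 6.317 = 19.941
α (item deleted) = (6/5)·(1 − 7.307/19.941) = 0.760

Cronbach's α = 0.760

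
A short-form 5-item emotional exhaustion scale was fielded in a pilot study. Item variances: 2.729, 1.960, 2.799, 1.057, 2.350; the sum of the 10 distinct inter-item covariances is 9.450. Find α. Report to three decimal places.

α = 0.793

Σσᵢ² = 2.729 + 1.960 + 2.799 + 1.057 + 2.350 = 10.895
Sum of distinct covariances = 9.450
Var(T) = Σσᵢ² + 2·Σcov = 10.895 + 2 × 9.450 = 29.795
α = (5/4)·(1 − 10.895/29.795) = 0.793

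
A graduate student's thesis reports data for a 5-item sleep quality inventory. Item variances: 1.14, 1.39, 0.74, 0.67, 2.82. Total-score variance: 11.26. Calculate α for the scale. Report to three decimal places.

α = 0.500

sum of item variances = 1.14 + 1.39 + 0.74 + 0.67 + 2.82 = 6.76
α = (k/(k−1))·(1 − sum of item variances/total variance) = (5/4)·(1 − 6.76/11.26) = 0.500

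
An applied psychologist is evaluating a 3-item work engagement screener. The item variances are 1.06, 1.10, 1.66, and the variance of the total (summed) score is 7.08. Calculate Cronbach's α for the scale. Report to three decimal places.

ΣVar(i) = 1.06 + 1.10 + 1.66 = 3.82
α = (k/(k−1))·(1 − ΣVar(i)/total variance) = (3/2)·(1 − 3.82/7.08) = 0.691

Cronbach's α = 0.691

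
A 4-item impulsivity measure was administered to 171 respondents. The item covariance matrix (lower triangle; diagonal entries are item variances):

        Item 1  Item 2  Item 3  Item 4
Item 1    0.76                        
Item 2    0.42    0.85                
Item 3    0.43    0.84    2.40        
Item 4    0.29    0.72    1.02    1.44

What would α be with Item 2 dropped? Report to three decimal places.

Remaining items: Item 1, Item 3, Item 4 (k = 3).
Σσᵢ² = 0.76 + 2.40 + 1.44 = 4.60
total variance = 4.60 + 2 × 1.74 = 8.08
α (item deleted) = (3/2)·(1 − 4.60/8.08) = 0.646

α = 0.646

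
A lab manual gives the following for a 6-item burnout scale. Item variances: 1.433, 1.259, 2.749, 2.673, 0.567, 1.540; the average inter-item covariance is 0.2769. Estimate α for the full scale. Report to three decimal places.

α = 0.538

sum of item variances = 1.433 + 1.259 + 2.749 + 2.673 + 0.567 + 1.540 = 10.221
Sum of the 15 distinct covariances = 15 × 0.2769 = 4.1535
σ²_T = sum of item variances + 2·Σcov = 10.221 + 2 × 4.1535 = 18.5280
α = (6/5)·(1 − 10.221/18.5280) = 0.538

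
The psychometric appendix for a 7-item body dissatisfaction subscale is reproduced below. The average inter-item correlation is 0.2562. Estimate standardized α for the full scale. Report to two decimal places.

standardized α = 0.71

Standardized α = k·r̄ / (1 + (k−1)·r̄) = 7 × 0.2562 / (1 + 6 × 0.2562)
  = 1.7934 / 2.5372 = 0.71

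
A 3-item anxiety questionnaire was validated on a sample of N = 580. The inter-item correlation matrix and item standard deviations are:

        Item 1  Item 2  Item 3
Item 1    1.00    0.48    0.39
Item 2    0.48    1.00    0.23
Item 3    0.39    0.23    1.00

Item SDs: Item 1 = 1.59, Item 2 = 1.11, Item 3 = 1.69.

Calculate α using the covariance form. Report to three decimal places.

Σσ²ᵢ = 1.59² + 1.11² + 1.69² = 6.6163
Covariances σ_ij = r_ij · s_i · s_j:
  σ(Item 1,Item 2) = 0.48 × 1.59 × 1.11 = 0.8472
  σ(Item 1,Item 3) = 0.39 × 1.59 × 1.69 = 1.0480
  σ(Item 2,Item 3) = 0.23 × 1.11 × 1.69 = 0.4315
σ²_T = Σσ²ᵢ + 2·Σσ_ij = 6.6163 + 2 × 2.3267 = 11.2697
α = (3/2)·(1 − 6.6163/11.2697) = 0.619

α = 0.619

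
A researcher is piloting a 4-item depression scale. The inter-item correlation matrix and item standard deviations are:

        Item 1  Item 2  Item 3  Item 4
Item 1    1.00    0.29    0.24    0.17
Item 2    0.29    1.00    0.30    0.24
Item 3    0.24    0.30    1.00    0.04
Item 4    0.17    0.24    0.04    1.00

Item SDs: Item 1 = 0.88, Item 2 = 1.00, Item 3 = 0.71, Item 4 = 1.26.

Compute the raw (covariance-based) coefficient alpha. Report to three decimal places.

Σσ²ᵢ = 0.88² + 1.00² + 0.71² + 1.26² = 3.8661
Covariances σ_ij = r_ij · s_i · s_j:
  σ(Item 1,Item 2) = 0.29 × 0.88 × 1.00 = 0.2552
  σ(Item 1,Item 3) = 0.24 × 0.88 × 0.71 = 0.1500
  σ(Item 1,Item 4) = 0.17 × 0.88 × 1.26 = 0.1885
  σ(Item 2,Item 3) = 0.30 × 1.00 × 0.71 = 0.2130
  σ(Item 2,Item 4) = 0.24 × 1.00 × 1.26 = 0.3024
  σ(Item 3,Item 4) = 0.04 × 0.71 × 1.26 = 0.0358
σ²_T = Σσ²ᵢ + 2·Σσ_ij = 3.8661 + 2 × 1.1449 = 6.1559
α = (4/3)·(1 − 3.8661/6.1559) = 0.496

α = 0.496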